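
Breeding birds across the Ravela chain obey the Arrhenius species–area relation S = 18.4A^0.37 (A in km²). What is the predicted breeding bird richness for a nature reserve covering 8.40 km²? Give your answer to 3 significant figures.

40.4

S = 18.4 × 8.4^0.37
ln S = ln 18.4 + 0.37 × ln 8.4 = 2.9124 + 0.37 × 2.1282 = 3.6998
S = e^3.6998 ≈ 40.44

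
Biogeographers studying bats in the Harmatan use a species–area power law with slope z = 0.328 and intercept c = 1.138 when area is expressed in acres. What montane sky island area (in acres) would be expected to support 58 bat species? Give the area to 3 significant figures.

160000 acres

58 = 1.138 × A^0.328  ⇒  A^0.328 = 58/1.138 = 50.97
ln A = ln(50.97) / 0.328 = 3.9312 / 0.328 = 11.9853
A = e^11.9853 ≈ 160376 acres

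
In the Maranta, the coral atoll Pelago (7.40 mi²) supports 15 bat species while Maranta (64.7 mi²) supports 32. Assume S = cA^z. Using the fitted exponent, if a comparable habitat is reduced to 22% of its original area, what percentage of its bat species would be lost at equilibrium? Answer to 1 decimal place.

z = ln(32/15) / ln(64.7/7.4) = 0.7577 / 2.1683 = 0.3494
S_new/S_old = (A_new/A_old)^z = 0.22^0.3494 = exp(0.3494 × -1.5141) = 0.5891
Fraction lost = 1 − 0.5891 = 0.4109

41.1%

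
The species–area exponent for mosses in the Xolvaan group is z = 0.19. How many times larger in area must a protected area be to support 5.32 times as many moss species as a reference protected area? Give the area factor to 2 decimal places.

(A₂/A₁)^0.19 = 5.32, so A₂/A₁ = 5.32^(1/0.19) = 5.32^5.263
ln(A₂/A₁) = ln 5.32 / 0.19 = 1.6715 / 0.19 = 8.7972
A₂/A₁ = e^8.7972 ≈ 6616

6615.88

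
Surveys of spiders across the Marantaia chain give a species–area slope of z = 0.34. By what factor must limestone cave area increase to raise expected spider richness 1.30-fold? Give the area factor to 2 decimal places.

(A₂/A₁)^0.34 = 1.3, so A₂/A₁ = 1.3^(1/0.34) = 1.3^2.941
ln(A₂/A₁) = ln 1.3 / 0.34 = 0.2624 / 0.34 = 0.7717
A₂/A₁ = e^0.7717 ≈ 2.163

2.16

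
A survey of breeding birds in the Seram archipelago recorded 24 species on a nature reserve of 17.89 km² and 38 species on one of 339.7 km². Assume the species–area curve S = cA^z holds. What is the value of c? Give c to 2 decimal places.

z = ln(S₂/S₁) / ln(A₂/A₁) = ln(38/24) / ln(339.7/17.89) = 0.4595 / 2.9438 = 0.1561
c = S₁ / A₁^z = 24 / 17.89^0.1561 = 24 / 1.569 = 15.3

15.30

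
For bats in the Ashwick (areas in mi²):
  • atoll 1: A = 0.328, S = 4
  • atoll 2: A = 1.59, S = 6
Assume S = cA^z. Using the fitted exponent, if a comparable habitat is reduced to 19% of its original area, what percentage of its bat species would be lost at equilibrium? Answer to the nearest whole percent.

z = ln(6/4) / ln(1.59/0.328) = 0.4055 / 1.5785 = 0.2569
S_new/S_old = (A_new/A_old)^z = 0.19^0.2569 = exp(0.2569 × -1.6607) = 0.6527
Fraction lost = 1 − 0.6527 = 0.3473

35%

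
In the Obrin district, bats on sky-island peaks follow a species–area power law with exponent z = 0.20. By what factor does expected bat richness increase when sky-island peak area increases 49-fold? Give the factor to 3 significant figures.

S₂/S₁ = (A₂/A₁)^z = 49^0.2
ln(S₂/S₁) = 0.2 × ln 49 = 0.2 × 3.8918 = 0.7784
S₂/S₁ = e^0.7784 ≈ 2.178

2.18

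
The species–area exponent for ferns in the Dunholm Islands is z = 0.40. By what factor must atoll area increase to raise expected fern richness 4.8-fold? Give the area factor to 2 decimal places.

(A₂/A₁)^0.4 = 4.8, so A₂/A₁ = 4.8^(1/0.4) = 4.8^2.5
ln(A₂/A₁) = ln 4.8 / 0.4 = 1.5686 / 0.4 = 3.9215
A₂/A₁ = e^3.9215 ≈ 50.48

50.48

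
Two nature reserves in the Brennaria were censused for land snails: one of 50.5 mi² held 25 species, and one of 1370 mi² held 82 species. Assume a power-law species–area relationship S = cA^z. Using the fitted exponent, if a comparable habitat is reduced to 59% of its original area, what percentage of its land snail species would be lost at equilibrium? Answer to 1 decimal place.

z = ln(82/25) / ln(1370/50.5) = 1.1878 / 3.3006 = 0.3599
S_new/S_old = (A_new/A_old)^z = 0.59^0.3599 = exp(0.3599 × -0.5276) = 0.8271
Fraction lost = 1 − 0.8271 = 0.1729

17.3%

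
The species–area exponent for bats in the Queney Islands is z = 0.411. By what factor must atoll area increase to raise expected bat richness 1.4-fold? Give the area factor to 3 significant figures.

2.27

(A₂/A₁)^0.411 = 1.4, so A₂/A₁ = 1.4^(1/0.411) = 1.4^2.433
ln(A₂/A₁) = ln 1.4 / 0.411 = 0.3365 / 0.411 = 0.8187
A₂/A₁ = e^0.8187 ≈ 2.267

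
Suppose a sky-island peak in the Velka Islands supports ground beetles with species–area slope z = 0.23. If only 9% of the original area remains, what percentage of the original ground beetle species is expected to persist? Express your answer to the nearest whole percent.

57%

S_new/S_old = (A_new/A_old)^z = 0.09^0.23
= exp(0.23 × ln 0.09) = exp(0.23 × -2.4079) = exp(-0.5538) ≈ 0.5747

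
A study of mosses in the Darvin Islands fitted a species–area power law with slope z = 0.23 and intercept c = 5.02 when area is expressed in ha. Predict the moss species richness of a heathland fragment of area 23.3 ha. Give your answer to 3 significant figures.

10.4

S = 5.02 × 23.3^0.23 = 5.02 × 2.063 ≈ 10.36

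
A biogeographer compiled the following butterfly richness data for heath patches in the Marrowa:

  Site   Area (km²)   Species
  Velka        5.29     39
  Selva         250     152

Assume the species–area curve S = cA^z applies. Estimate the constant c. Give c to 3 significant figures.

21.7

z = ln(S₂/S₁) / ln(A₂/A₁) = ln(152/39) / ln(250/5.29) = 1.3603 / 3.8556 = 0.3528
c = S₁ / A₁^z = 39 / 5.29^0.3528 = 39 / 1.8 = 21.67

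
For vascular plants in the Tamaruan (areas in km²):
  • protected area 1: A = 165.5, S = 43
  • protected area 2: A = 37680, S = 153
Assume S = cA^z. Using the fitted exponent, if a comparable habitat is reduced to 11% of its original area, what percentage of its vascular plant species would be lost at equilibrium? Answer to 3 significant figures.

40.3%

z = ln(153/43) / ln(37680/165.5) = 1.2692 / 5.4279 = 0.2338
S_new/S_old = (A_new/A_old)^z = 0.11^0.2338 = exp(0.2338 × -2.2073) = 0.5968
Fraction lost = 1 − 0.5968 = 0.4032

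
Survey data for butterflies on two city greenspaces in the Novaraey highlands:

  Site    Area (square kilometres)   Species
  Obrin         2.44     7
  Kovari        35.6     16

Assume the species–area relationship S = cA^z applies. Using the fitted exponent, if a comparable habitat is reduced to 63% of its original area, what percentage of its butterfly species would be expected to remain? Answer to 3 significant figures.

86.7%

z = ln(16/7) / ln(35.6/2.44) = 0.8267 / 2.6803 = 0.3084
S_new/S_old = (A_new/A_old)^z = 0.63^0.3084 = exp(0.3084 × -0.4620) = 0.8672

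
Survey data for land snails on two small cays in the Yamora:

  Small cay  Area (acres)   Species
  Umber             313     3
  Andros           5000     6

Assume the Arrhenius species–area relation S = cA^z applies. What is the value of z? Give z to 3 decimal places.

0.250

Taking logs: ln S = ln c + z ln A, so z = (ln S₂ − ln S₁)/(ln A₂ − ln A₁).
z = ln(6/3) / ln(5000/313) = ln(2) / ln(15.97) = 0.6931 / 2.7710 = 0.2501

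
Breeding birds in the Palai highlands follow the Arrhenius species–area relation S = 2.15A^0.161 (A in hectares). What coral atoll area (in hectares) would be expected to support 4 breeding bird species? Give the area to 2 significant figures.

47 hectares

4 = 2.15 × A^0.161  ⇒  A^0.161 = 4/2.15 = 1.86
ln A = ln(1.86) / 0.161 = 0.6208 / 0.161 = 3.8561
A = e^3.8561 ≈ 47.28 hectares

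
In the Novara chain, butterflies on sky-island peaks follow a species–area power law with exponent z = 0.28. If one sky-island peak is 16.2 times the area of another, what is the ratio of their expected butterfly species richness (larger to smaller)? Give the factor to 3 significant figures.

S₂/S₁ = (A₂/A₁)^z = 16.2^0.28
ln(S₂/S₁) = 0.28 × ln 16.2 = 0.28 × 2.7850 = 0.7798
S₂/S₁ = e^0.7798 ≈ 2.181

2.18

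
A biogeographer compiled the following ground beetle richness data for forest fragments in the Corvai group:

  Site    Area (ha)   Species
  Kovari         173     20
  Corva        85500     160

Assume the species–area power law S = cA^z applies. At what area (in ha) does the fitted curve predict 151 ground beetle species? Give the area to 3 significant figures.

71900 ha

z = ln(160/20) / ln(85500/173) = 2.0794 / 6.2030 = 0.3352
c = 20 / 173^0.3352 = 20 / 5.627 = 3.554
A = (151/3.554)^(1/0.3352) ⇒ ln A = ln(42.48)/0.3352 = 11.1836
A = e^11.1836 ≈ 71939 ha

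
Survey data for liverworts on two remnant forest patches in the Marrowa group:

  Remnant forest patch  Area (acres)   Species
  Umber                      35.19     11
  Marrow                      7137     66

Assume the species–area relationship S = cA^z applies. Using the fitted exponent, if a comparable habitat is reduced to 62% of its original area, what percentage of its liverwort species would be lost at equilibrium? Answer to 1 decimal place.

14.9%

z = ln(66/11) / ln(7137/35.19) = 1.7918 / 5.3123 = 0.3373
S_new/S_old = (A_new/A_old)^z = 0.62^0.3373 = exp(0.3373 × -0.4780) = 0.8511
Fraction lost = 1 − 0.8511 = 0.1489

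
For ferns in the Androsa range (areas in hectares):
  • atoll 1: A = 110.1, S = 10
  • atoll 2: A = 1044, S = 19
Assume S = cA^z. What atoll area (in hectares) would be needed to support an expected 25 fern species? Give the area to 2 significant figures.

z = ln(19/10) / ln(1044/110.1) = 0.6419 / 2.2494 = 0.2853
c = 10 / 110.1^0.2853 = 10 / 3.825 = 2.615
A = (25/2.615)^(1/0.2853) ⇒ ln A = ln(9.562)/0.2853 = 7.9126
A = e^7.9126 ≈ 2731 hectares

2700 hectares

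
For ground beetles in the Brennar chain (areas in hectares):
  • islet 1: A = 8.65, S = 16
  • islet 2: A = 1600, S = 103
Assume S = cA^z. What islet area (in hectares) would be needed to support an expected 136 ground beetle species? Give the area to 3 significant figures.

z = ln(103/16) / ln(1600/8.65) = 1.8621 / 5.2202 = 0.3567
c = 16 / 8.65^0.3567 = 16 / 2.159 = 7.411
A = (136/7.411)^(1/0.3567) ⇒ ln A = ln(18.35)/0.3567 = 8.1569
A = e^8.1569 ≈ 3487 hectares

3490 hectares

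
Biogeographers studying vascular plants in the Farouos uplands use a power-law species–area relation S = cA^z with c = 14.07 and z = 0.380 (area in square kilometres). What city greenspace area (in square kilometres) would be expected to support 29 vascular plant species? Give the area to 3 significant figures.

29 = 14.07 × A^0.38  ⇒  A^0.38 = 29/14.07 = 2.061
ln A = ln(2.061) / 0.38 = 0.7233 / 0.38 = 1.9033
A = e^1.9033 ≈ 6.708 square kilometres

6.71 square kilometres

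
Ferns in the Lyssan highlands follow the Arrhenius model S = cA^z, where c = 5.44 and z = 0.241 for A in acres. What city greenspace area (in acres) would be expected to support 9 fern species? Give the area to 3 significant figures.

8.08 acres

9 = 5.44 × A^0.241  ⇒  A^0.241 = 9/5.44 = 1.654
ln A = ln(1.654) / 0.241 = 0.5034 / 0.241 = 2.0890
A = e^2.0890 ≈ 8.077 acres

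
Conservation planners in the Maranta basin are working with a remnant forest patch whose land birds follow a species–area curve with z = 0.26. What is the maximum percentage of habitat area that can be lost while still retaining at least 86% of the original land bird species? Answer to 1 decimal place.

Need (A_new/A_old)^0.26 = 0.86, so A_new/A_old = 0.86^(1/0.26) = 0.86^3.846
ln(A_new/A_old) = ln 0.86 / 0.26 = -0.1508 / 0.26 = -0.5801
A_new/A_old = e^-0.5801 ≈ 0.5598
Fraction that can be lost = 1 − 0.5598 = 0.4402

44.0%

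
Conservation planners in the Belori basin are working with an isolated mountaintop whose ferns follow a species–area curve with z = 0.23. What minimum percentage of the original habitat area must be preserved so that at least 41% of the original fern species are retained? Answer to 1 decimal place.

Need (A_new/A_old)^0.23 = 0.41, so A_new/A_old = 0.41^(1/0.23) = 0.41^4.348
ln(A_new/A_old) = ln 0.41 / 0.23 = -0.8916 / 0.23 = -3.8765
A_new/A_old = e^-3.8765 ≈ 0.02072

2.1%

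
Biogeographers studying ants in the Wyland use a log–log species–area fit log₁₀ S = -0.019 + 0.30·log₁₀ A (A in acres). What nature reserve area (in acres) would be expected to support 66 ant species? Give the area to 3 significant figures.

66 = 0.9572 × A^0.3  ⇒  A^0.3 = 66/0.9572 = 68.95
ln A = ln(68.95) / 0.3 = 4.2334 / 0.3 = 14.1113
A = e^14.1113 ≈ 1344249 acres

1340000 acres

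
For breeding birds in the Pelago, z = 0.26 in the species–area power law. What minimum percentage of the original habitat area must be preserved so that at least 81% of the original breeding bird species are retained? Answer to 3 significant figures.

44.5%

Need (A_new/A_old)^0.26 = 0.81, so A_new/A_old = 0.81^(1/0.26) = 0.81^3.846
ln(A_new/A_old) = ln 0.81 / 0.26 = -0.2107 / 0.26 = -0.8105
A_new/A_old = e^-0.8105 ≈ 0.4447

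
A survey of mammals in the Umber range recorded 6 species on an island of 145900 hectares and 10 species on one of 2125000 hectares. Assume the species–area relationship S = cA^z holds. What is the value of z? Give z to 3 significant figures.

Taking logs: ln S = ln c + z ln A, so z = (ln S₂ − ln S₁)/(ln A₂ − ln A₁).
z = ln(10/6) / ln(2125000/145900) = ln(1.667) / ln(14.56) = 0.5108 / 2.6786 = 0.1907

0.191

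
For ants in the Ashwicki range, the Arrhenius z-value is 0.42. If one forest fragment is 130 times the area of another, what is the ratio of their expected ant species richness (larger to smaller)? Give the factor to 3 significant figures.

7.72

S₂/S₁ = (A₂/A₁)^z = 130^0.42
ln(S₂/S₁) = 0.42 × ln 130 = 0.42 × 4.8675 = 2.0444
S₂/S₁ = e^2.0444 ≈ 7.724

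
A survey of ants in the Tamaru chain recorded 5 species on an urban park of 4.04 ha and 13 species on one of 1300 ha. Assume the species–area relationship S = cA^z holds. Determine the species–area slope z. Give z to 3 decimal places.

Taking logs: ln S = ln c + z ln A, so z = (ln S₂ − ln S₁)/(ln A₂ − ln A₁).
z = ln(13/5) / ln(1300/4.04) = ln(2.6) / ln(321.8) = 0.9555 / 5.7739 = 0.1655

0.165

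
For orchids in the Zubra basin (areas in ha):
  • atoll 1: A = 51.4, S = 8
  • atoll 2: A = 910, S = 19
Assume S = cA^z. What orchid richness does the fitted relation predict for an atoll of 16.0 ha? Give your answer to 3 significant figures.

z = ln(19/8) / ln(910/51.4) = 0.8650 / 2.8738 = 0.3010
c = 8 / 51.4^0.3010 = 8 / 3.273 = 2.444
S₃ = 2.444 × 16^0.3010 = 2.444 × 2.304 ≈ 5.63

5.63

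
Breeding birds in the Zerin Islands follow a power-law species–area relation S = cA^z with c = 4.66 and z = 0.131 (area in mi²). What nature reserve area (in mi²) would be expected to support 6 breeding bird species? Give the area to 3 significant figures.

6 = 4.66 × A^0.131  ⇒  A^0.131 = 6/4.66 = 1.288
ln A = ln(1.288) / 0.131 = 0.2527 / 0.131 = 1.9293
A = e^1.9293 ≈ 6.885 mi²

6.88 mi²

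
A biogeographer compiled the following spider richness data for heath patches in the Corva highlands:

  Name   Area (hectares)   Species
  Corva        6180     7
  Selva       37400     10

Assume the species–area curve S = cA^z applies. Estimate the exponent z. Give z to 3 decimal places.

Taking logs: ln S = ln c + z ln A, so z = (ln S₂ − ln S₁)/(ln A₂ − ln A₁).
z = ln(10/7) / ln(37400/6180) = ln(1.429) / ln(6.052) = 0.3567 / 1.8004 = 0.1981

0.198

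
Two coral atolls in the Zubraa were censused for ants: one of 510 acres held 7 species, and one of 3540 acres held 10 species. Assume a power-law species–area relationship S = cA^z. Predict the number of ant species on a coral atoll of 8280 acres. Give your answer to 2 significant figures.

12

z = ln(10/7) / ln(3540/510) = 0.3567 / 1.9375 = 0.1841
c = 7 / 510^0.1841 = 7 / 3.151 = 2.222
S₃ = 2.222 × 8280^0.1841 = 2.222 × 5.264 ≈ 11.69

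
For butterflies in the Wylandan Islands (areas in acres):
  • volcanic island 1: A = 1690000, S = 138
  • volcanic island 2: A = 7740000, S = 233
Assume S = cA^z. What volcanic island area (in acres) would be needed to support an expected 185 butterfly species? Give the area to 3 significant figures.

z = ln(233/138) / ln(7740000/1690000) = 0.5238 / 1.5217 = 0.3442
c = 138 / 1690000^0.3442 = 138 / 139.2 = 0.9911
A = (185/0.9911)^(1/0.3442) ⇒ ln A = ln(186.7)/0.3442 = 15.1917
A = e^15.1917 ≈ 3959961 acres

3960000 acres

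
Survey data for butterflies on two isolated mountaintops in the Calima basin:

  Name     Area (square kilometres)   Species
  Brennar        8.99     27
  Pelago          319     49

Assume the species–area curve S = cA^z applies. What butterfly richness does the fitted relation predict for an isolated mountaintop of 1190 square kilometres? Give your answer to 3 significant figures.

z = ln(49/27) / ln(319/8.99) = 0.5960 / 3.5691 = 0.1670
c = 27 / 8.99^0.1670 = 27 / 1.443 = 18.71
S₃ = 18.71 × 1190^0.1670 = 18.71 × 3.263 ≈ 61.05

61.0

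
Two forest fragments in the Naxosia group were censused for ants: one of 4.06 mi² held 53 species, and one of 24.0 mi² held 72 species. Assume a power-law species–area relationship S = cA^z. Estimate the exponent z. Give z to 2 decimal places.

Taking logs: ln S = ln c + z ln A, so z = (ln S₂ − ln S₁)/(ln A₂ − ln A₁).
z = ln(72/53) / ln(24/4.06) = ln(1.358) / ln(5.911) = 0.3064 / 1.7769 = 0.1724

0.17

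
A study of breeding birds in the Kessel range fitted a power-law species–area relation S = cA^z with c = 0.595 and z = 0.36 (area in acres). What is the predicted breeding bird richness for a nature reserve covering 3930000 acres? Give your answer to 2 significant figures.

140

S = 0.595 × 3930000^0.36
ln S = ln 0.595 + 0.36 × ln 3930000 = -0.5192 + 0.36 × 15.1841 = 4.9471
S = e^4.9471 ≈ 140.8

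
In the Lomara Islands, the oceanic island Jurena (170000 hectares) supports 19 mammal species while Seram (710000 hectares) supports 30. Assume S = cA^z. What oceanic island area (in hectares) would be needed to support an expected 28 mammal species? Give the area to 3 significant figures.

z = ln(30/19) / ln(710000/170000) = 0.4568 / 1.4295 = 0.3195
c = 19 / 170000^0.3195 = 19 / 46.91 = 0.405
A = (28/0.405)^(1/0.3195) ⇒ ln A = ln(69.13)/0.3195 = 13.2571
A = e^13.2571 ≈ 572118 hectares

572000 hectares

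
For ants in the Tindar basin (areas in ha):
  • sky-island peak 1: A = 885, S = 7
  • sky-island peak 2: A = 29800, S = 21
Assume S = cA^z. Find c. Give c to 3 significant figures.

z = ln(S₂/S₁) / ln(A₂/A₁) = ln(21/7) / ln(29800/885) = 1.0986 / 3.5167 = 0.3124
c = S₁ / A₁^z = 7 / 885^0.3124 = 7 / 8.33 = 0.8404

0.840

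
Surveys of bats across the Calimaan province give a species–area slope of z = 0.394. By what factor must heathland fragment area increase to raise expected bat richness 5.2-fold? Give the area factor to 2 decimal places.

(A₂/A₁)^0.394 = 5.2, so A₂/A₁ = 5.2^(1/0.394) = 5.2^2.538
ln(A₂/A₁) = ln 5.2 / 0.394 = 1.6487 / 0.394 = 4.1844
A₂/A₁ = e^4.1844 ≈ 65.65

65.65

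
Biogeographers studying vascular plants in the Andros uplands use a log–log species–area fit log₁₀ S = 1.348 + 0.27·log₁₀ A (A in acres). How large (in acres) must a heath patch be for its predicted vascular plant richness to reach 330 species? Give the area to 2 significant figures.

330 = 22.28 × A^0.27  ⇒  A^0.27 = 330/22.28 = 14.81
ln A = ln(14.81) / 0.27 = 2.6952 / 0.27 = 9.9823
A = e^9.9823 ≈ 21639 acres

22000 acres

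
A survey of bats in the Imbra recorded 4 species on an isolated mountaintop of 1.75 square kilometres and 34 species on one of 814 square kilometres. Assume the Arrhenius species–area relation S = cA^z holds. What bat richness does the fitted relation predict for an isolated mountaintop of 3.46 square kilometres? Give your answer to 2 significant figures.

z = ln(34/4) / ln(814/1.75) = 2.1401 / 6.1423 = 0.3484
c = 4 / 1.75^0.3484 = 4 / 1.215 = 3.291
S₃ = 3.291 × 3.46^0.3484 = 3.291 × 1.541 ≈ 5.072

5.1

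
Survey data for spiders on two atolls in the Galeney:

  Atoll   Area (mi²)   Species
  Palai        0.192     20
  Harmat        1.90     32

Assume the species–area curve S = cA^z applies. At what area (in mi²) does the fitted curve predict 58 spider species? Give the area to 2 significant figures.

z = ln(32/20) / ln(1.9/0.192) = 0.4700 / 2.2921 = 0.2051
c = 20 / 0.192^0.2051 = 20 / 0.7129 = 28.05
A = (58/28.05)^(1/0.2051) ⇒ ln A = ln(2.067)/0.2051 = 3.5421
A = e^3.5421 ≈ 34.54 mi²

35 mi²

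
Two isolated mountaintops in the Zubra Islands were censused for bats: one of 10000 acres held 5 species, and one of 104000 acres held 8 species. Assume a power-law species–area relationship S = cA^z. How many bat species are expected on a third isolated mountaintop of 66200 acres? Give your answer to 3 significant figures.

z = ln(8/5) / ln(104000/10000) = 0.4700 / 2.3418 = 0.2007
c = 5 / 10000^0.2007 = 5 / 6.35 = 0.7873
S₃ = 0.7873 × 66200^0.2007 = 0.7873 × 9.28 ≈ 7.307

7.31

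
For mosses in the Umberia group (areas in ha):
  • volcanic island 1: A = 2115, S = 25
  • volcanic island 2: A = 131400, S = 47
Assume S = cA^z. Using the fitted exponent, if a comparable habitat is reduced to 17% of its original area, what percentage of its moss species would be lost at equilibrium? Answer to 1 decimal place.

23.7%

z = ln(47/25) / ln(131400/2115) = 0.6313 / 4.1292 = 0.1529
S_new/S_old = (A_new/A_old)^z = 0.17^0.1529 = exp(0.1529 × -1.7720) = 0.7627
Fraction lost = 1 − 0.7627 = 0.2373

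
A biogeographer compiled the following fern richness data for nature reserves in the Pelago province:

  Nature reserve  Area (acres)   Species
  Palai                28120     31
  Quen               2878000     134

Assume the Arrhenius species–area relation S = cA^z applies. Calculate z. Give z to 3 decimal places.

0.316

Taking logs: ln S = ln c + z ln A, so z = (ln S₂ − ln S₁)/(ln A₂ − ln A₁).
z = ln(134/31) / ln(2878000/28120) = ln(4.323) / ln(102.3) = 1.4639 / 4.6284 = 0.3163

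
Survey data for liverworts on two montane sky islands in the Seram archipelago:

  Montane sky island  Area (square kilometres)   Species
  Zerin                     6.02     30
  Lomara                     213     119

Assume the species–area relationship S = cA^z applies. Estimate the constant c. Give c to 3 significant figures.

z = ln(S₂/S₁) / ln(A₂/A₁) = ln(119/30) / ln(213/6.02) = 1.3779 / 3.5662 = 0.3864
c = S₁ / A₁^z = 30 / 6.02^0.3864 = 30 / 2.001 = 14.99

15.0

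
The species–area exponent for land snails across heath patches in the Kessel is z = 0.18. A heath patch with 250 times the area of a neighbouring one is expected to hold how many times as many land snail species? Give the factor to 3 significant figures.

S₂/S₁ = (A₂/A₁)^z = 250^0.18
ln(S₂/S₁) = 0.18 × ln 250 = 0.18 × 5.5215 = 0.9939
S₂/S₁ = e^0.9939 ≈ 2.702

2.70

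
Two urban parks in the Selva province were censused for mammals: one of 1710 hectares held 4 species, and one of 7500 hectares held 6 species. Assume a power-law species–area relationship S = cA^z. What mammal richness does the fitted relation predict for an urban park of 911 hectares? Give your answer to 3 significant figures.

z = ln(6/4) / ln(7500/1710) = 0.4055 / 1.4784 = 0.2743
c = 4 / 1710^0.2743 = 4 / 7.703 = 0.5193
S₃ = 0.5193 × 911^0.2743 = 0.5193 × 6.481 ≈ 3.366

3.37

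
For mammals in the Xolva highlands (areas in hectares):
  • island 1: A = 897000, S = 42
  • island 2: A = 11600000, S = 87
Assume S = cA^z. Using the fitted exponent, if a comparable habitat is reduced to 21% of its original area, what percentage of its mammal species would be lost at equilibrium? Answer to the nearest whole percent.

z = ln(87/42) / ln(11600000/897000) = 0.7282 / 2.5597 = 0.2845
S_new/S_old = (A_new/A_old)^z = 0.21^0.2845 = exp(0.2845 × -1.5606) = 0.6415
Fraction lost = 1 − 0.6415 = 0.3585

36%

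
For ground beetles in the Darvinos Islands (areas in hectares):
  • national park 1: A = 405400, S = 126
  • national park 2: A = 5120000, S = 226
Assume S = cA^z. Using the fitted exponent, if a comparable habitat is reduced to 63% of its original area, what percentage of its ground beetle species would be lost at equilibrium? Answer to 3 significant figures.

z = ln(226/126) / ln(5120000/405400) = 0.5843 / 2.5360 = 0.2304
S_new/S_old = (A_new/A_old)^z = 0.63^0.2304 = exp(0.2304 × -0.4620) = 0.899
Fraction lost = 1 − 0.899 = 0.101

10.1%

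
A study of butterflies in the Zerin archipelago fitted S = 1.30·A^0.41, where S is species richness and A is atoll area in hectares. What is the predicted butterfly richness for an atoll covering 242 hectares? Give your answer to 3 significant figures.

12.3

S = 1.3 × 242^0.41
ln S = ln 1.3 + 0.41 × ln 242 = 0.2624 + 0.41 × 5.4889 = 2.5128
S = e^2.5128 ≈ 12.34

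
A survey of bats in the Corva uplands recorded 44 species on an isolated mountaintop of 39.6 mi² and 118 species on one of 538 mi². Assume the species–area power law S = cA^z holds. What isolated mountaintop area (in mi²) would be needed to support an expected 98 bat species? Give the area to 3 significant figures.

z = ln(118/44) / ln(538/39.6) = 0.9865 / 2.6090 = 0.3781
c = 44 / 39.6^0.3781 = 44 / 4.019 = 10.95
A = (98/10.95)^(1/0.3781) ⇒ ln A = ln(8.951)/0.3781 = 5.7967
A = e^5.7967 ≈ 329.2 mi²

329 mi²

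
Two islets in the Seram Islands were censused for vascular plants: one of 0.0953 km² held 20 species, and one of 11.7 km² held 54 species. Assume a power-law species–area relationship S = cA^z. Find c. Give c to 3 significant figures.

32.5

z = ln(S₂/S₁) / ln(A₂/A₁) = ln(54/20) / ln(11.7/0.0953) = 0.9933 / 4.8103 = 0.2065
c = S₁ / A₁^z = 20 / 0.0953^0.2065 = 20 / 0.6155 = 32.5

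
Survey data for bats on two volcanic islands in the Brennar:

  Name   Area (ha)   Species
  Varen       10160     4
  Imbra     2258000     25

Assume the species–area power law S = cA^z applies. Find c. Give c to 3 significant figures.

z = ln(S₂/S₁) / ln(A₂/A₁) = ln(25/4) / ln(2258000/10160) = 1.8326 / 5.4038 = 0.3391
c = S₁ / A₁^z = 4 / 10160^0.3391 = 4 / 22.85 = 0.1751

0.175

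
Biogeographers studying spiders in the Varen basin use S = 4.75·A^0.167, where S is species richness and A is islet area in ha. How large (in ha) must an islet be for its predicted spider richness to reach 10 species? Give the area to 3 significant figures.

10 = 4.75 × A^0.167  ⇒  A^0.167 = 10/4.75 = 2.105
ln A = ln(2.105) / 0.167 = 0.7444 / 0.167 = 4.4577
A = e^4.4577 ≈ 86.29 ha

86.3 ha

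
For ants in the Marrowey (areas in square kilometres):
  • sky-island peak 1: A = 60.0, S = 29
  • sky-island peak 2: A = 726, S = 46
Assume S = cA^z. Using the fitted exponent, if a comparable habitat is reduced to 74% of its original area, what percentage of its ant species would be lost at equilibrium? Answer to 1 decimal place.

5.4%

z = ln(46/29) / ln(726/60) = 0.4613 / 2.4932 = 0.1850
S_new/S_old = (A_new/A_old)^z = 0.74^0.1850 = exp(0.1850 × -0.3011) = 0.9458
Fraction lost = 1 − 0.9458 = 0.05419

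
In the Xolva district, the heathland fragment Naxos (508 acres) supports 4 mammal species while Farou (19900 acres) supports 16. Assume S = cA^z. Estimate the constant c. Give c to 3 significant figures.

0.380

z = ln(S₂/S₁) / ln(A₂/A₁) = ln(16/4) / ln(19900/508) = 1.3863 / 3.6680 = 0.3779
c = S₁ / A₁^z = 4 / 508^0.3779 = 4 / 10.54 = 0.3797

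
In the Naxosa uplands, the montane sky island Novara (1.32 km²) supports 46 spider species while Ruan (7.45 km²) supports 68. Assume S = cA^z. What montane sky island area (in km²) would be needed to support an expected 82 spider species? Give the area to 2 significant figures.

17 km²

z = ln(68/46) / ln(7.45/1.32) = 0.3909 / 1.7306 = 0.2259
c = 46 / 1.32^0.2259 = 46 / 1.065 = 43.2
A = (82/43.2)^(1/0.2259) ⇒ ln A = ln(1.898)/0.2259 = 2.8371
A = e^2.8371 ≈ 17.07 km²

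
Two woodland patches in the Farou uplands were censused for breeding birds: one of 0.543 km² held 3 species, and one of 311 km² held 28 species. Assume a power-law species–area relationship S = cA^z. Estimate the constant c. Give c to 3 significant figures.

z = ln(S₂/S₁) / ln(A₂/A₁) = ln(28/3) / ln(311/0.543) = 2.2336 / 6.3504 = 0.3517
c = S₁ / A₁^z = 3 / 0.543^0.3517 = 3 / 0.8067 = 3.719

3.72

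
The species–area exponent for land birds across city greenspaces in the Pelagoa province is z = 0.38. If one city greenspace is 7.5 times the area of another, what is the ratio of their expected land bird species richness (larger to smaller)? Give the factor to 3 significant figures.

2.15

S₂/S₁ = (A₂/A₁)^z = 7.5^0.38
ln(S₂/S₁) = 0.38 × ln 7.5 = 0.38 × 2.0149 = 0.7657
S₂/S₁ = e^0.7657 ≈ 2.15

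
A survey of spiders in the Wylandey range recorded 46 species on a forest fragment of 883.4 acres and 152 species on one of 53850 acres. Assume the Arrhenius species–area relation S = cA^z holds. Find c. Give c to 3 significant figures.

z = ln(S₂/S₁) / ln(A₂/A₁) = ln(152/46) / ln(53850/883.4) = 1.1952 / 4.1102 = 0.2908
c = S₁ / A₁^z = 46 / 883.4^0.2908 = 46 / 7.19 = 6.398

6.40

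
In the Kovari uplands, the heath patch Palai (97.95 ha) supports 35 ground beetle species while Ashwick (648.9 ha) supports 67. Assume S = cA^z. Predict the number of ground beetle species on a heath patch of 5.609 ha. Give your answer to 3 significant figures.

z = ln(67/35) / ln(648.9/97.95) = 0.6493 / 1.8908 = 0.3434
c = 35 / 97.95^0.3434 = 35 / 4.828 = 7.25
S₃ = 7.25 × 5.609^0.3434 = 7.25 × 1.808 ≈ 13.11

13.1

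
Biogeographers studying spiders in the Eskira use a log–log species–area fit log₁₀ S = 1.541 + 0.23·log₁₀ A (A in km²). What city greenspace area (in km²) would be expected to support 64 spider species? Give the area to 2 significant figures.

14 km²

64 = 34.75 × A^0.23  ⇒  A^0.23 = 64/34.75 = 1.842
ln A = ln(1.842) / 0.23 = 0.6106 / 0.23 = 2.6548
A = e^2.6548 ≈ 14.22 km²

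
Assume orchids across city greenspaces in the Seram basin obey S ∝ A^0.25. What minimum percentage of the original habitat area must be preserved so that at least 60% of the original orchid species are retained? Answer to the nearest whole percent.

13%

Need (A_new/A_old)^0.25 = 0.6, so A_new/A_old = 0.6^(1/0.25) = 0.6^4
ln(A_new/A_old) = ln 0.6 / 0.25 = -0.5108 / 0.25 = -2.0433
A_new/A_old = e^-2.0433 ≈ 0.1296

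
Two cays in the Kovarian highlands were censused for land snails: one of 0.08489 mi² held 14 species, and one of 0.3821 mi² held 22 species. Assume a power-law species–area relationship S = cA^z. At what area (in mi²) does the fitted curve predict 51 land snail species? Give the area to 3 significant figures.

z = ln(22/14) / ln(0.3821/0.08489) = 0.4520 / 1.5043 = 0.3005
c = 14 / 0.08489^0.3005 = 14 / 0.4766 = 29.37
A = (51/29.37)^(1/0.3005) ⇒ ln A = ln(1.736)/0.3005 = 1.8363
A = e^1.8363 ≈ 6.273 mi²

6.27 mi²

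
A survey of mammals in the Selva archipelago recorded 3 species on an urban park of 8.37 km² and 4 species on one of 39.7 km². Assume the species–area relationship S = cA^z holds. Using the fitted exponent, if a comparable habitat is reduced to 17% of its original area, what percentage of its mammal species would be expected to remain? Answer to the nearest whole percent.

72%

z = ln(4/3) / ln(39.7/8.37) = 0.2877 / 1.5567 = 0.1848
S_new/S_old = (A_new/A_old)^z = 0.17^0.1848 = exp(0.1848 × -1.7720) = 0.7208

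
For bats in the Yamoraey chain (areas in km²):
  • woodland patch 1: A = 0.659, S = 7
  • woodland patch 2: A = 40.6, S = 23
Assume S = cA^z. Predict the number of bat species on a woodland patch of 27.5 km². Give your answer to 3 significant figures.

20.6

z = ln(23/7) / ln(40.6/0.659) = 1.1896 / 4.1208 = 0.2887
c = 7 / 0.659^0.2887 = 7 / 0.8866 = 7.896
S₃ = 7.896 × 27.5^0.2887 = 7.896 × 2.603 ≈ 20.55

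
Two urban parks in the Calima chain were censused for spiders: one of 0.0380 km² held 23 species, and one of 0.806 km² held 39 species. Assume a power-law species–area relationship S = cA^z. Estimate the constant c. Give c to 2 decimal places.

40.48

z = ln(S₂/S₁) / ln(A₂/A₁) = ln(39/23) / ln(0.806/0.038) = 0.5281 / 3.0545 = 0.1729
c = S₁ / A₁^z = 23 / 0.038^0.1729 = 23 / 0.5682 = 40.48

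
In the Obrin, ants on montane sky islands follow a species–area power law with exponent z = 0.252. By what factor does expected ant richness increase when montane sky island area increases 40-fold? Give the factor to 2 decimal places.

S₂/S₁ = (A₂/A₁)^z = 40^0.252
ln(S₂/S₁) = 0.252 × ln 40 = 0.252 × 3.6889 = 0.9296
S₂/S₁ = e^0.9296 ≈ 2.533

2.53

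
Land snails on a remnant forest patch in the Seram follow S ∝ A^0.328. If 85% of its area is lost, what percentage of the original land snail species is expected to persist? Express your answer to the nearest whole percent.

S_new/S_old = (A_new/A_old)^z = 0.15^0.328
= exp(0.328 × ln 0.15) = exp(0.328 × -1.8971) = exp(-0.6223) ≈ 0.5367

54%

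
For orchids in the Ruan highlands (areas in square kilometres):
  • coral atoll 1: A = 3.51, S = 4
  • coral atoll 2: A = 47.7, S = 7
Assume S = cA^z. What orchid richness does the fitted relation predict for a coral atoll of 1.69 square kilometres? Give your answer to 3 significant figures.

3.42

z = ln(7/4) / ln(47.7/3.51) = 0.5596 / 2.6093 = 0.2145
c = 4 / 3.51^0.2145 = 4 / 1.309 = 3.056
S₃ = 3.056 × 1.69^0.2145 = 3.056 × 1.119 ≈ 3.42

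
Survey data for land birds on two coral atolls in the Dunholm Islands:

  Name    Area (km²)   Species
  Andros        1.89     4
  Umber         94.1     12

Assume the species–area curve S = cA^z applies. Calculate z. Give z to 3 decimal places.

Taking logs: ln S = ln c + z ln A, so z = (ln S₂ − ln S₁)/(ln A₂ − ln A₁).
z = ln(12/4) / ln(94.1/1.89) = ln(3) / ln(49.79) = 1.0986 / 3.9078 = 0.2811

0.281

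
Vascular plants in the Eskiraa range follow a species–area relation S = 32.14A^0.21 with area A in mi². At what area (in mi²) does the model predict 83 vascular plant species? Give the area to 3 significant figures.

83 = 32.14 × A^0.21  ⇒  A^0.21 = 83/32.14 = 2.582
ln A = ln(2.582) / 0.21 = 0.9487 / 0.21 = 4.5178
A = e^4.5178 ≈ 91.63 mi²

91.6 mi²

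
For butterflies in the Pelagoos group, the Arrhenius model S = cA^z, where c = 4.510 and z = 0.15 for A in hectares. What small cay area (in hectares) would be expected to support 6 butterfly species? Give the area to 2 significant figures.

6 = 4.51 × A^0.15  ⇒  A^0.15 = 6/4.51 = 1.33
ln A = ln(1.33) / 0.15 = 0.2855 / 0.15 = 1.9031
A = e^1.9031 ≈ 6.707 hectares

6.7 hectares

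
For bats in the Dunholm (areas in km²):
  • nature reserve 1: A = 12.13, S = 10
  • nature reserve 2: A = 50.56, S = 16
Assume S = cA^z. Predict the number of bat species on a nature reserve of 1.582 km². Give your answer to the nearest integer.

z = ln(16/10) / ln(50.56/12.13) = 0.4700 / 1.4275 = 0.3293
c = 10 / 12.13^0.3293 = 10 / 2.274 = 4.397
S₃ = 4.397 × 1.582^0.3293 = 4.397 × 1.163 ≈ 5.114

5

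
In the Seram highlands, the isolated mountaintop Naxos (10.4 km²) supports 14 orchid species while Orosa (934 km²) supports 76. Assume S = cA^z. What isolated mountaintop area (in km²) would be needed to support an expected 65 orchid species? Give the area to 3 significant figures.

616 km²

z = ln(76/14) / ln(934/10.4) = 1.6917 / 4.4977 = 0.3761
c = 14 / 10.4^0.3761 = 14 / 2.413 = 5.802
A = (65/5.802)^(1/0.3761) ⇒ ln A = ln(11.2)/0.3761 = 6.4238
A = e^6.4238 ≈ 616.3 km²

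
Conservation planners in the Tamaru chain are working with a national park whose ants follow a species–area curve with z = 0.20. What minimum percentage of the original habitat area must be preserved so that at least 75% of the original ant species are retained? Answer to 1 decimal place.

23.7%

Need (A_new/A_old)^0.2 = 0.75, so A_new/A_old = 0.75^(1/0.2) = 0.75^5
ln(A_new/A_old) = ln 0.75 / 0.2 = -0.2877 / 0.2 = -1.4384
A_new/A_old = e^-1.4384 ≈ 0.2373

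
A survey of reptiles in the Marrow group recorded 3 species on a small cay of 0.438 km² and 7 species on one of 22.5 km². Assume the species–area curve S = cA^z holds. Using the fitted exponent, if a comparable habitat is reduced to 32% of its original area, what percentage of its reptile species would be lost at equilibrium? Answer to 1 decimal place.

z = ln(7/3) / ln(22.5/0.438) = 0.8473 / 3.9391 = 0.2151
S_new/S_old = (A_new/A_old)^z = 0.32^0.2151 = exp(0.2151 × -1.1394) = 0.7826
Fraction lost = 1 − 0.7826 = 0.2174

21.7%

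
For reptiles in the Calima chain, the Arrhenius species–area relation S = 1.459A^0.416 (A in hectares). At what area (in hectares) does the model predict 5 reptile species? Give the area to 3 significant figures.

19.3 hectares

5 = 1.459 × A^0.416  ⇒  A^0.416 = 5/1.459 = 3.427
ln A = ln(3.427) / 0.416 = 1.2317 / 0.416 = 2.9608
A = e^2.9608 ≈ 19.31 hectares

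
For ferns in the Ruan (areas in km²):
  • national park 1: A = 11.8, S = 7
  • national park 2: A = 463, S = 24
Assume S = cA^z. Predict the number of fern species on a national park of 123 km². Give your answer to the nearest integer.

z = ln(24/7) / ln(463/11.8) = 1.2321 / 3.6696 = 0.3358
c = 7 / 11.8^0.3358 = 7 / 2.29 = 3.056
S₃ = 3.056 × 123^0.3358 = 3.056 × 5.032 ≈ 15.38

15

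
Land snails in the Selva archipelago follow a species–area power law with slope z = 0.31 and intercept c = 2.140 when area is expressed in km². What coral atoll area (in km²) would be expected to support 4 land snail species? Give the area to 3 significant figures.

4 = 2.14 × A^0.31  ⇒  A^0.31 = 4/2.14 = 1.869
ln A = ln(1.869) / 0.31 = 0.6255 / 0.31 = 2.0177
A = e^2.0177 ≈ 7.521 km²

7.52 km²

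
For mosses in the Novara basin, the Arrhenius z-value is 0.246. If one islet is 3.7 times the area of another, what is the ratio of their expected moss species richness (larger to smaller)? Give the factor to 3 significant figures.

1.38

S₂/S₁ = (A₂/A₁)^z = 3.7^0.246
ln(S₂/S₁) = 0.246 × ln 3.7 = 0.246 × 1.3083 = 0.3218
S₂/S₁ = e^0.3218 ≈ 1.38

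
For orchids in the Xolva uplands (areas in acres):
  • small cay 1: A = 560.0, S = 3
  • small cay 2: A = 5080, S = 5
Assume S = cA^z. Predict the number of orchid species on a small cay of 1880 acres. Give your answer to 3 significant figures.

z = ln(5/3) / ln(5080/560) = 0.5108 / 2.2051 = 0.2317
c = 3 / 560^0.2317 = 3 / 4.331 = 0.6926
S₃ = 0.6926 × 1880^0.2317 = 0.6926 × 5.734 ≈ 3.972

3.97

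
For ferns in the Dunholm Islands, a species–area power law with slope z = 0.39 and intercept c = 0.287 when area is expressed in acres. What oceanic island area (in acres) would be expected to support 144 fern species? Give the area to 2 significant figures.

8400000 acres

144 = 0.287 × A^0.39  ⇒  A^0.39 = 144/0.287 = 501.7
ln A = ln(501.7) / 0.39 = 6.2181 / 0.39 = 15.9438
A = e^15.9438 ≈ 8400579 acres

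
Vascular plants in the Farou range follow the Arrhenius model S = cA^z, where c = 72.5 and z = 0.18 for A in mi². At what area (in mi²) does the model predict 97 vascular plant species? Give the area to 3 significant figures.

97 = 72.5 × A^0.18  ⇒  A^0.18 = 97/72.5 = 1.338
ln A = ln(1.338) / 0.18 = 0.2911 / 0.18 = 1.6174
A = e^1.6174 ≈ 5.04 mi²

5.04 mi²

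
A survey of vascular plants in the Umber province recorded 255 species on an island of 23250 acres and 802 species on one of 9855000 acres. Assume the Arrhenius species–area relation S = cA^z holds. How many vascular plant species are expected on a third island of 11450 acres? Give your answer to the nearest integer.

223

z = ln(802/255) / ln(9855000/23250) = 1.1458 / 6.0494 = 0.1894
c = 255 / 23250^0.1894 = 255 / 6.715 = 37.97
S₃ = 37.97 × 11450^0.1894 = 37.97 × 5.872 ≈ 223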